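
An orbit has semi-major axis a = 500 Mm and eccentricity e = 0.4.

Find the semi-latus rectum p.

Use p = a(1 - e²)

Convert to SI: a = 500 Mm = 5e+08 m.
p = a (1 − e²).
p = 5e+08 · (1 − (0.4)²) = 5e+08 · 0.84 ≈ 4.2e+08 m = 420 Mm.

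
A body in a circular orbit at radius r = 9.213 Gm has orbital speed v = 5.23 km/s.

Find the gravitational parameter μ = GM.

Convert to SI: r = 9.213 Gm = 9.213e+09 m; v = 5.23 km/s = 5230 m/s.
For a circular orbit v² = GM/r, so GM = v² · r.
GM = (5230)² · 9.213e+09 m³/s² ≈ 2.52e+17 m³/s² = 2.52 × 10^17 m³/s².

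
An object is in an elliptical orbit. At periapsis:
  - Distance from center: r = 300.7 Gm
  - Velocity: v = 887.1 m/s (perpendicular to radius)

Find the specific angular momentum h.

Convert to SI: r = 300.7 Gm = 3.007e+11 m.
With v perpendicular to r, h = r · v.
h = 3.007e+11 · 887.1 m²/s ≈ 2.668e+14 m²/s.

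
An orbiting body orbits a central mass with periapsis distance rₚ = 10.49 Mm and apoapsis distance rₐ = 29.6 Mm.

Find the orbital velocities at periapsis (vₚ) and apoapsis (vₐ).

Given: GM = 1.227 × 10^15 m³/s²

Convert to SI: rₚ = 10.49 Mm = 1.049e+07 m; rₐ = 29.6 Mm = 2.96e+07 m.
Use the vis-viva equation v² = GM(2/r − 1/a) with a = (rₚ + rₐ)/2 = (1.049e+07 + 2.96e+07)/2 = 2.0045e+07 m.
vₚ = √(GM · (2/rₚ − 1/a)) = √(1.227e+15 · (2/1.049e+07 − 1/2.0045e+07)) m/s ≈ 1.314e+04 m/s = 13.14 km/s.
vₐ = √(GM · (2/rₐ − 1/a)) = √(1.227e+15 · (2/2.96e+07 − 1/2.0045e+07)) m/s ≈ 4658 m/s = 4.658 km/s.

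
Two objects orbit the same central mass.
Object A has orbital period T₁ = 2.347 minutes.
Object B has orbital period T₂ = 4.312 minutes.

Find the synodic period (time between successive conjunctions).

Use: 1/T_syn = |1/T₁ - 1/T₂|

Convert to SI: T₁ = 2.347 minutes = 140.82 s; T₂ = 4.312 minutes = 258.72 s.
T_syn = |T₁ · T₂ / (T₁ − T₂)|.
T_syn = |140.82 · 258.72 / (140.82 − 258.72)| s ≈ 309 s = 5.15 minutes.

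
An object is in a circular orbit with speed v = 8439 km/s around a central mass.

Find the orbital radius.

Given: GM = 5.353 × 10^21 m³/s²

Convert to SI: v = 8439 km/s = 8.439e+06 m/s.
For a circular orbit, v² = GM / r, so r = GM / v².
r = 5.353e+21 / (8.439e+06)² m ≈ 7.516e+07 m = 7.516 × 10^7 m.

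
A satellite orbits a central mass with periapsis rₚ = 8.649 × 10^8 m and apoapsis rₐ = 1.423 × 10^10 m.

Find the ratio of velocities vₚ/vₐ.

Conservation of angular momentum gives rₚvₚ = rₐvₐ, so vₚ/vₐ = rₐ/rₚ.
vₚ/vₐ = 1.423e+10 / 8.649e+08 ≈ 16.45.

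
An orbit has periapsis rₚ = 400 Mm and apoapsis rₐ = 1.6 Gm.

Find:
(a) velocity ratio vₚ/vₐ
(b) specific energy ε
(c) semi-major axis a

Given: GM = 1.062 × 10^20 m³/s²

Convert to SI: rₚ = 400 Mm = 4e+08 m; rₐ = 1.6 Gm = 1.6e+09 m.
(a) Conservation of angular momentum (rₚvₚ = rₐvₐ) gives vₚ/vₐ = rₐ/rₚ = 1.6e+09/4e+08 ≈ 4
(b) With a = (rₚ + rₐ)/2 = 1e+09 m, ε = −GM/(2a) = −1.062e+20/(2 · 1e+09) J/kg ≈ -5.31e+10 J/kg
(c) a = (rₚ + rₐ)/2 = (4e+08 + 1.6e+09)/2 ≈ 1e+09 m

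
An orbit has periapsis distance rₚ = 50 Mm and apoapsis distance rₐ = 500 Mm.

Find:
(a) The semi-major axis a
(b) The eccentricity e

Convert to SI: rₚ = 50 Mm = 5e+07 m; rₐ = 500 Mm = 5e+08 m.
(a) a = (rₚ + rₐ) / 2 = (5e+07 + 5e+08) / 2 ≈ 2.75e+08 m = 275 Mm.
(b) e = (rₐ − rₚ) / (rₐ + rₚ) = (5e+08 − 5e+07) / (5e+08 + 5e+07) ≈ 0.8182.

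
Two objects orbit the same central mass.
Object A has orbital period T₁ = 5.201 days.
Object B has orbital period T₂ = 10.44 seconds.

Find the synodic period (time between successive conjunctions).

Convert to SI: T₁ = 5.201 days = 449366 s.
T_syn = |T₁ · T₂ / (T₁ − T₂)|.
T_syn = |449366 · 10.44 / (449366 − 10.44)| s ≈ 10.44 s = 10.44 seconds.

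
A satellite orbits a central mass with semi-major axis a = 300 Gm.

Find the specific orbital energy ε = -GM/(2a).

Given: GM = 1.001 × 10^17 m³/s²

Convert to SI: a = 300 Gm = 3e+11 m.
ε = −GM / (2a).
ε = −1.001e+17 / (2 · 3e+11) J/kg ≈ -1.668e+05 J/kg = -166.8 kJ/kg.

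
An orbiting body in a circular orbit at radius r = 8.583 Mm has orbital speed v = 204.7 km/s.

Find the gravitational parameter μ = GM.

Convert to SI: r = 8.583 Mm = 8.583e+06 m; v = 204.7 km/s = 204700 m/s.
For a circular orbit v² = GM/r, so GM = v² · r.
GM = (204700)² · 8.583e+06 m³/s² ≈ 3.596e+17 m³/s² = 3.596 × 10^17 m³/s².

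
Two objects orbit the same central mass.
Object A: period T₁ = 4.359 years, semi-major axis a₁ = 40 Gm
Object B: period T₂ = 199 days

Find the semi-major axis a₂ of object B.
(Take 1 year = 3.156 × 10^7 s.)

Convert to SI: T₁ = 4.359 years = 1.3757e+08 s; a₁ = 40 Gm = 4e+10 m; T₂ = 199 days = 1.71936e+07 s.
Kepler's third law: (T₁/T₂)² = (a₁/a₂)³ ⇒ a₂ = a₁ · (T₂/T₁)^(2/3).
T₂/T₁ = 1.71936e+07 / 1.3757e+08 = 0.124981.
a₂ = 4e+10 · (0.124981)^(2/3) m ≈ 9.999e+09 m = 9.999 Gm.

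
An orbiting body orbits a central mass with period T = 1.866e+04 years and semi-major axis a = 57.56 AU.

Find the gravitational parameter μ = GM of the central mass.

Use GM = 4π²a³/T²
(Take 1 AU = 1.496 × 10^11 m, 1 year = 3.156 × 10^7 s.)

Convert to SI: T = 1.866e+04 years = 5.8891e+11 s; a = 57.56 AU = 8.61098e+12 m.
GM = 4π² · a³ / T².
GM = 4π² · (8.61098e+12)³ / (5.8891e+11)² m³/s² ≈ 7.268e+16 m³/s² = 7.268 × 10^16 m³/s².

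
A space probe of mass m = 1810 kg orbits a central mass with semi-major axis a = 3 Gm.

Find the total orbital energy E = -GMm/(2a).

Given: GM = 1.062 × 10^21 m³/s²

Convert to SI: a = 3 Gm = 3e+09 m.
E = −GMm / (2a).
E = −1.062e+21 · 1810 / (2 · 3e+09) J ≈ -3.204e+14 J = -320.4 TJ.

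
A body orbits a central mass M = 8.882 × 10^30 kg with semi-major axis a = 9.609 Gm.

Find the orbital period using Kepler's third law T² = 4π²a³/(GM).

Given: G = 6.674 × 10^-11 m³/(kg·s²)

Convert to SI: a = 9.609 Gm = 9.609e+09 m.
GM = G · M = 6.674e-11 · 8.882e+30 = 5.92785e+20 m³/s².
Kepler's third law: T = 2π √(a³ / GM).
Substituting a = 9.609e+09 m and GM = 5.92785e+20 m³/s²:
T = 2π √((9.609e+09)³ / 5.92785e+20) s
T ≈ 2.431e+05 s = 2.813 days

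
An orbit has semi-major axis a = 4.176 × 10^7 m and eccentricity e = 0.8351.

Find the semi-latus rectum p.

p = a (1 − e²).
p = 4.176e+07 · (1 − (0.8351)²) = 4.176e+07 · 0.302608 ≈ 1.264e+07 m = 1.264 × 10^7 m.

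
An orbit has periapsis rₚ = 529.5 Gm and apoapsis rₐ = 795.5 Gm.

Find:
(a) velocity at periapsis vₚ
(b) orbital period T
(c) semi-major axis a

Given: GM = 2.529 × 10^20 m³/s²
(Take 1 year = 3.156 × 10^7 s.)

Convert to SI: rₚ = 529.5 Gm = 5.295e+11 m; rₐ = 795.5 Gm = 7.955e+11 m.
(a) With a = (rₚ + rₐ)/2 = 6.625e+11 m, vₚ = √(GM (2/rₚ − 1/a)) = √(2.529e+20 · (2/5.295e+11 − 1/6.625e+11)) m/s ≈ 2.395e+04 m/s
(b) With a = (rₚ + rₐ)/2 = 6.625e+11 m, T = 2π √(a³/GM) = 2π √((6.625e+11)³/2.529e+20) s ≈ 2.131e+08 s
(c) a = (rₚ + rₐ)/2 = (5.295e+11 + 7.955e+11)/2 ≈ 6.625e+11 m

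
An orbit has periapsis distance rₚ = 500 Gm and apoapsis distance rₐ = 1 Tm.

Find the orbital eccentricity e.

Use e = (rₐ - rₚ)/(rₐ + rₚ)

Convert to SI: rₚ = 500 Gm = 5e+11 m; rₐ = 1 Tm = 1e+12 m.
e = (rₐ − rₚ) / (rₐ + rₚ).
e = (1e+12 − 5e+11) / (1e+12 + 5e+11) = 5e+11 / 1.5e+12 ≈ 0.3333.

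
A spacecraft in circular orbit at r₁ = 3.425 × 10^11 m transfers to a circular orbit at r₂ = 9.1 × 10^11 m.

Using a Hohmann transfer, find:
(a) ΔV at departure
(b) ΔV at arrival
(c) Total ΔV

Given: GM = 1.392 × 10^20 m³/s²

Transfer semi-major axis: a_t = (r₁ + r₂)/2 = (3.425e+11 + 9.1e+11)/2 = 6.2625e+11 m.
Circular speeds: v₁ = √(GM/r₁) = 20159.9 m/s, v₂ = √(GM/r₂) = 12368 m/s.
Transfer speeds (vis-viva v² = GM(2/r − 1/a_t)): v₁ᵗ = 24301.7 m/s, v₂ᵗ = 9146.51 m/s.
(a) ΔV₁ = |v₁ᵗ − v₁| ≈ 4142 m/s = 4.142 km/s.
(b) ΔV₂ = |v₂ − v₂ᵗ| ≈ 3221 m/s = 3.221 km/s.
(c) ΔV_total = ΔV₁ + ΔV₂ ≈ 7363 m/s = 7.363 km/s.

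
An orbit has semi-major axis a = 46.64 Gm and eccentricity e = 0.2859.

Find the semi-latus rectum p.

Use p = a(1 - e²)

Convert to SI: a = 46.64 Gm = 4.664e+10 m.
p = a (1 − e²).
p = 4.664e+10 · (1 − (0.2859)²) = 4.664e+10 · 0.918261 ≈ 4.283e+10 m = 42.83 Gm.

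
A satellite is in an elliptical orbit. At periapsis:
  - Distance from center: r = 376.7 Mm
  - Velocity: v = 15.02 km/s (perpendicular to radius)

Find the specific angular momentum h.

Convert to SI: r = 376.7 Mm = 3.767e+08 m; v = 15.02 km/s = 15020 m/s.
With v perpendicular to r, h = r · v.
h = 3.767e+08 · 15020 m²/s ≈ 5.658e+12 m²/s.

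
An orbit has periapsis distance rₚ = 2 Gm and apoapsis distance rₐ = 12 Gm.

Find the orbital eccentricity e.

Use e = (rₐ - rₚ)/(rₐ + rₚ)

Convert to SI: rₚ = 2 Gm = 2e+09 m; rₐ = 12 Gm = 1.2e+10 m.
e = (rₐ − rₚ) / (rₐ + rₚ).
e = (1.2e+10 − 2e+09) / (1.2e+10 + 2e+09) = 1e+10 / 1.4e+10 ≈ 0.7143.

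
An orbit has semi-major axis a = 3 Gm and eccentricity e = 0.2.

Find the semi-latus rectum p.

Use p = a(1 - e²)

Convert to SI: a = 3 Gm = 3e+09 m.
p = a (1 − e²).
p = 3e+09 · (1 − (0.2)²) = 3e+09 · 0.96 ≈ 2.88e+09 m = 2.88 Gm.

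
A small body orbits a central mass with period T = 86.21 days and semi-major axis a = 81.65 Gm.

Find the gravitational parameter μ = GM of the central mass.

Convert to SI: T = 86.21 days = 7.44854e+06 s; a = 81.65 Gm = 8.165e+10 m.
GM = 4π² · a³ / T².
GM = 4π² · (8.165e+10)³ / (7.44854e+06)² m³/s² ≈ 3.873e+20 m³/s² = 3.873 × 10^20 m³/s².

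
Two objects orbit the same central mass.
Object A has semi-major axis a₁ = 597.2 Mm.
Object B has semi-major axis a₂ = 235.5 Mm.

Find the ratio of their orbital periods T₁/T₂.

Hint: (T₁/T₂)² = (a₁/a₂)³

Convert to SI: a₁ = 597.2 Mm = 5.972e+08 m; a₂ = 235.5 Mm = 2.355e+08 m.
From Kepler's third law, (T₁/T₂)² = (a₁/a₂)³, so T₁/T₂ = (a₁/a₂)^(3/2).
a₁/a₂ = 5.972e+08 / 2.355e+08 = 2.53588.
T₁/T₂ = (2.53588)^(3/2) ≈ 4.038.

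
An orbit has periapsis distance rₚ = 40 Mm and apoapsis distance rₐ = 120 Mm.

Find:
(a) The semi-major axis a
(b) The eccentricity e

Convert to SI: rₚ = 40 Mm = 4e+07 m; rₐ = 120 Mm = 1.2e+08 m.
(a) a = (rₚ + rₐ) / 2 = (4e+07 + 1.2e+08) / 2 ≈ 8e+07 m = 80 Mm.
(b) e = (rₐ − rₚ) / (rₐ + rₚ) = (1.2e+08 − 4e+07) / (1.2e+08 + 4e+07) ≈ 0.5.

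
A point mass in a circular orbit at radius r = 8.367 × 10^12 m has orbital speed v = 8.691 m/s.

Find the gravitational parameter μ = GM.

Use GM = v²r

For a circular orbit v² = GM/r, so GM = v² · r.
GM = (8.691)² · 8.367e+12 m³/s² ≈ 6.32e+14 m³/s² = 6.32 × 10^14 m³/s².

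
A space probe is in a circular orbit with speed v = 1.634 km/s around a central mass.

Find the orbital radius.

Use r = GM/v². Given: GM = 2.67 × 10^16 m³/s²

Convert to SI: v = 1.634 km/s = 1634 m/s.
For a circular orbit, v² = GM / r, so r = GM / v².
r = 2.67e+16 / (1634)² m ≈ 1e+10 m = 10 Gm.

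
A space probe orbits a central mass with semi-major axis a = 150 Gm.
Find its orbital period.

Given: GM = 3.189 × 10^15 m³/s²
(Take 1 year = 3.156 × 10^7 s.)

Convert to SI: a = 150 Gm = 1.5e+11 m.
Kepler's third law: T = 2π √(a³ / GM).
Substituting a = 1.5e+11 m and GM = 3.189e+15 m³/s²:
T = 2π √((1.5e+11)³ / 3.189e+15) s
T ≈ 6.464e+09 s = 204.8 years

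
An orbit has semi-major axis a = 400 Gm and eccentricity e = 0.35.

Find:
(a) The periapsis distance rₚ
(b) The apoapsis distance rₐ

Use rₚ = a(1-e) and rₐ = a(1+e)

Convert to SI: a = 400 Gm = 4e+11 m.
(a) rₚ = a(1 − e) = 4e+11 · (1 − 0.35) = 4e+11 · 0.65 ≈ 2.6e+11 m = 260 Gm.
(b) rₐ = a(1 + e) = 4e+11 · (1 + 0.35) = 4e+11 · 1.35 ≈ 5.4e+11 m = 540 Gm.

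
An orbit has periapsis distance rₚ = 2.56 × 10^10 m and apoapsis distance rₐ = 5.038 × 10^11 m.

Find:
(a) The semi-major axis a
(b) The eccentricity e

(a) a = (rₚ + rₐ) / 2 = (2.56e+10 + 5.038e+11) / 2 ≈ 2.647e+11 m = 2.647 × 10^11 m.
(b) e = (rₐ − rₚ) / (rₐ + rₚ) = (5.038e+11 − 2.56e+10) / (5.038e+11 + 2.56e+10) ≈ 0.9033.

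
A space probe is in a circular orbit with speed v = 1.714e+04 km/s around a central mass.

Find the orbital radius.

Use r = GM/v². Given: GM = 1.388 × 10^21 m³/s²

Convert to SI: v = 1.714e+04 km/s = 1.714e+07 m/s.
For a circular orbit, v² = GM / r, so r = GM / v².
r = 1.388e+21 / (1.714e+07)² m ≈ 4.725e+06 m = 4.725 Mm.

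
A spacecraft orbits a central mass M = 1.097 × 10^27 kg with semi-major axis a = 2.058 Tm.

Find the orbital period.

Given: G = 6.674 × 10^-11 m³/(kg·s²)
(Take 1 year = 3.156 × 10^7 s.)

Convert to SI: a = 2.058 Tm = 2.058e+12 m.
GM = G · M = 6.674e-11 · 1.097e+27 = 7.32138e+16 m³/s².
Kepler's third law: T = 2π √(a³ / GM).
Substituting a = 2.058e+12 m and GM = 7.32138e+16 m³/s²:
T = 2π √((2.058e+12)³ / 7.32138e+16) s
T ≈ 6.856e+10 s = 2172 years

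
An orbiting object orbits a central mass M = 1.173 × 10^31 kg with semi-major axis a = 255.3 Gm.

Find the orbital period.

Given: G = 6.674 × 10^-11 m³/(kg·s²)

Convert to SI: a = 255.3 Gm = 2.553e+11 m.
GM = G · M = 6.674e-11 · 1.173e+31 = 7.8286e+20 m³/s².
Kepler's third law: T = 2π √(a³ / GM).
Substituting a = 2.553e+11 m and GM = 7.8286e+20 m³/s²:
T = 2π √((2.553e+11)³ / 7.8286e+20) s
T ≈ 2.897e+07 s = 335.3 days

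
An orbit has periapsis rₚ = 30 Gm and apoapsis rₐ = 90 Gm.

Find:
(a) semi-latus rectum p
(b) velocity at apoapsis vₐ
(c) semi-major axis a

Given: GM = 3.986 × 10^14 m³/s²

Convert to SI: rₚ = 30 Gm = 3e+10 m; rₐ = 90 Gm = 9e+10 m.
(a) From a = (rₚ + rₐ)/2 = 6e+10 m and e = (rₐ − rₚ)/(rₐ + rₚ) = 0.5, p = a(1 − e²) = 6e+10 · (1 − (0.5)²) ≈ 4.5e+10 m
(b) With a = (rₚ + rₐ)/2 = 6e+10 m, vₐ = √(GM (2/rₐ − 1/a)) = √(3.986e+14 · (2/9e+10 − 1/6e+10)) m/s ≈ 47.06 m/s
(c) a = (rₚ + rₐ)/2 = (3e+10 + 9e+10)/2 ≈ 6e+10 m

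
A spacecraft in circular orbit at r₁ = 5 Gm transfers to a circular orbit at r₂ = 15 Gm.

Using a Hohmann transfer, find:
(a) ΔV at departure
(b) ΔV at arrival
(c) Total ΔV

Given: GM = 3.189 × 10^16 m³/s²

Convert to SI: r₁ = 5 Gm = 5e+09 m; r₂ = 15 Gm = 1.5e+10 m.
Transfer semi-major axis: a_t = (r₁ + r₂)/2 = (5e+09 + 1.5e+10)/2 = 1e+10 m.
Circular speeds: v₁ = √(GM/r₁) = 2525.47 m/s, v₂ = √(GM/r₂) = 1458.08 m/s.
Transfer speeds (vis-viva v² = GM(2/r − 1/a_t)): v₁ᵗ = 3093.06 m/s, v₂ᵗ = 1031.02 m/s.
(a) ΔV₁ = |v₁ᵗ − v₁| ≈ 567.6 m/s = 567.6 m/s.
(b) ΔV₂ = |v₂ − v₂ᵗ| ≈ 427.1 m/s = 427.1 m/s.
(c) ΔV_total = ΔV₁ + ΔV₂ ≈ 994.6 m/s = 994.6 m/s.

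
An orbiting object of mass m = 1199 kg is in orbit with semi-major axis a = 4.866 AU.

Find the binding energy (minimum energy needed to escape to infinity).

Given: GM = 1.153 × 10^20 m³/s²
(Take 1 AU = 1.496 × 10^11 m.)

Convert to SI: a = 4.866 AU = 7.27954e+11 m.
Total orbital energy is E = −GMm/(2a); binding energy is E_bind = −E = GMm/(2a).
E_bind = 1.153e+20 · 1199 / (2 · 7.27954e+11) J ≈ 9.495e+10 J = 94.95 GJ.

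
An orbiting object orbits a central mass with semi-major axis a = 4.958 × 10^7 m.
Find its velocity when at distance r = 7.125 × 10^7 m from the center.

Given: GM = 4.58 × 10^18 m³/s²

Vis-viva: v = √(GM · (2/r − 1/a)).
2/r − 1/a = 2/7.125e+07 − 1/4.958e+07 = 7.90075e-09 m⁻¹.
v = √(4.58e+18 · 7.90075e-09) m/s ≈ 1.902e+05 m/s = 190.2 km/s.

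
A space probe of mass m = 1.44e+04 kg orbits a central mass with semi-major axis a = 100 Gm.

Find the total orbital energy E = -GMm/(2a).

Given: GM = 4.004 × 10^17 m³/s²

Convert to SI: a = 100 Gm = 1e+11 m.
E = −GMm / (2a).
E = −4.004e+17 · 1.44e+04 / (2 · 1e+11) J ≈ -2.883e+10 J = -28.83 GJ.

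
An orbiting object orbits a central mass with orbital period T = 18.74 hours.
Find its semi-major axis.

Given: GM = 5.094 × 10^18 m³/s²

Convert to SI: T = 18.74 hours = 67464 s.
Invert Kepler's third law: a = (GM · T² / (4π²))^(1/3).
Substituting T = 67464 s and GM = 5.094e+18 m³/s²:
a = (5.094e+18 · (67464)² / (4π²))^(1/3) m
a ≈ 8.374e+08 m = 8.374 × 10^8 m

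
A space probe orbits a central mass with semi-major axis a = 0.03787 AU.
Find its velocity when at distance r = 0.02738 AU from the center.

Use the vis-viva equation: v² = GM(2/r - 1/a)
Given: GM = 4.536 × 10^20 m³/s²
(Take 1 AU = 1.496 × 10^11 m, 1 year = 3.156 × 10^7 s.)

Convert to SI: a = 0.03787 AU = 5.66535e+09 m; r = 0.02738 AU = 4.09605e+09 m.
Vis-viva: v = √(GM · (2/r − 1/a)).
2/r − 1/a = 2/4.09605e+09 − 1/5.66535e+09 = 3.11764e-10 m⁻¹.
v = √(4.536e+20 · 3.11764e-10) m/s ≈ 3.761e+05 m/s = 79.33 AU/year.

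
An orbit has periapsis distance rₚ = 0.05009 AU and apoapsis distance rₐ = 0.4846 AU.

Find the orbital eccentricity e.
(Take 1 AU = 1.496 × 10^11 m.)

Convert to SI: rₚ = 0.05009 AU = 7.49346e+09 m; rₐ = 0.4846 AU = 7.24962e+10 m.
e = (rₐ − rₚ) / (rₐ + rₚ).
e = (7.24962e+10 − 7.49346e+09) / (7.24962e+10 + 7.49346e+09) = 6.50027e+10 / 7.99896e+10 ≈ 0.8126.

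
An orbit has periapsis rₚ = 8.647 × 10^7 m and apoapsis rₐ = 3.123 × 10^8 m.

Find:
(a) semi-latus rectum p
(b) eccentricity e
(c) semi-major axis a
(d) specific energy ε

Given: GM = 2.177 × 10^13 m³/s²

(a) From a = (rₚ + rₐ)/2 = 1.99385e+08 m and e = (rₐ − rₚ)/(rₐ + rₚ) = 0.566316, p = a(1 − e²) = 1.99385e+08 · (1 − (0.566316)²) ≈ 1.354e+08 m
(b) e = (rₐ − rₚ)/(rₐ + rₚ) = (3.123e+08 − 8.647e+07)/(3.123e+08 + 8.647e+07) ≈ 0.5663
(c) a = (rₚ + rₐ)/2 = (8.647e+07 + 3.123e+08)/2 ≈ 1.994e+08 m
(d) With a = (rₚ + rₐ)/2 = 1.99385e+08 m, ε = −GM/(2a) = −2.177e+13/(2 · 1.99385e+08) J/kg ≈ -5.459e+04 J/kg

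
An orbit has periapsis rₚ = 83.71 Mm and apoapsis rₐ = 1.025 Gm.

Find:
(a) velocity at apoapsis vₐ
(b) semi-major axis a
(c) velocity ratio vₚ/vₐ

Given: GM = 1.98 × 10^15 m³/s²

Convert to SI: rₚ = 83.71 Mm = 8.371e+07 m; rₐ = 1.025 Gm = 1.025e+09 m.
(a) With a = (rₚ + rₐ)/2 = 5.54355e+08 m, vₐ = √(GM (2/rₐ − 1/a)) = √(1.98e+15 · (2/1.025e+09 − 1/5.54355e+08)) m/s ≈ 540.1 m/s
(b) a = (rₚ + rₐ)/2 = (8.371e+07 + 1.025e+09)/2 ≈ 5.544e+08 m
(c) Conservation of angular momentum (rₚvₚ = rₐvₐ) gives vₚ/vₐ = rₐ/rₚ = 1.025e+09/8.371e+07 ≈ 12.24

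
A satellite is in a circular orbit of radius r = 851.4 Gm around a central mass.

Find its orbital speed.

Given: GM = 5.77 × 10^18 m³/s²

Convert to SI: r = 851.4 Gm = 8.514e+11 m.
For a circular orbit, gravity supplies the centripetal force, so v = √(GM / r).
v = √(5.77e+18 / 8.514e+11) m/s ≈ 2603 m/s = 2.603 km/s.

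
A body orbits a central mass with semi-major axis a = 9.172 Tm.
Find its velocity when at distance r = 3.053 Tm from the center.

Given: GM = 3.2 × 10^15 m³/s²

Convert to SI: a = 9.172 Tm = 9.172e+12 m; r = 3.053 Tm = 3.053e+12 m.
Vis-viva: v = √(GM · (2/r − 1/a)).
2/r − 1/a = 2/3.053e+12 − 1/9.172e+12 = 5.46066e-13 m⁻¹.
v = √(3.2e+15 · 5.46066e-13) m/s ≈ 41.8 m/s = 41.8 m/s.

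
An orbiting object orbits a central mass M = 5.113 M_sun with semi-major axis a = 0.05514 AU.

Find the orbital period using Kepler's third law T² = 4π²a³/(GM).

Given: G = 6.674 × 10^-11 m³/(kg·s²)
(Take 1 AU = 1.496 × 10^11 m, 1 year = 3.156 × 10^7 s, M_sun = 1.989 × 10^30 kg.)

Convert to SI: a = 0.05514 AU = 8.24894e+09 m; M = 5.113 M_sun = 1.01698e+31 kg.
GM = G · M = 6.674e-11 · 1.01698e+31 = 6.7873e+20 m³/s².
Kepler's third law: T = 2π √(a³ / GM).
Substituting a = 8.24894e+09 m and GM = 6.7873e+20 m³/s²:
T = 2π √((8.24894e+09)³ / 6.7873e+20) s
T ≈ 1.807e+05 s = 0.005725 years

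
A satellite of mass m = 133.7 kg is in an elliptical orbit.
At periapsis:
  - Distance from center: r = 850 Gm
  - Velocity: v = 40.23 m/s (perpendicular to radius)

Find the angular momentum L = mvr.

Convert to SI: r = 850 Gm = 8.5e+11 m.
Since v is perpendicular to r, L = m · v · r.
L = 133.7 · 40.23 · 8.5e+11 kg·m²/s ≈ 4.572e+15 kg·m²/s.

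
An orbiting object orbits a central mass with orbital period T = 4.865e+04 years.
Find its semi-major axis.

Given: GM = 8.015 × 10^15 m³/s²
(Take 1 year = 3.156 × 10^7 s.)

Convert to SI: T = 4.865e+04 years = 1.53539e+12 s.
Invert Kepler's third law: a = (GM · T² / (4π²))^(1/3).
Substituting T = 1.53539e+12 s and GM = 8.015e+15 m³/s²:
a = (8.015e+15 · (1.53539e+12)² / (4π²))^(1/3) m
a ≈ 7.822e+12 m = 7.822 Tm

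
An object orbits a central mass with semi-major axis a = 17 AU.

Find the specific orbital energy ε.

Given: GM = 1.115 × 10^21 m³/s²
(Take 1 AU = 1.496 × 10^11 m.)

Convert to SI: a = 17 AU = 2.5432e+12 m.
ε = −GM / (2a).
ε = −1.115e+21 / (2 · 2.5432e+12) J/kg ≈ -2.192e+08 J/kg = -219.2 MJ/kg.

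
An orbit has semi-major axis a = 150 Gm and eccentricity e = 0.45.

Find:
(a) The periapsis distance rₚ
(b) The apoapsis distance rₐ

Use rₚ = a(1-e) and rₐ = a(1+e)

Convert to SI: a = 150 Gm = 1.5e+11 m.
(a) rₚ = a(1 − e) = 1.5e+11 · (1 − 0.45) = 1.5e+11 · 0.55 ≈ 8.25e+10 m = 82.5 Gm.
(b) rₐ = a(1 + e) = 1.5e+11 · (1 + 0.45) = 1.5e+11 · 1.45 ≈ 2.175e+11 m = 217.5 Gm.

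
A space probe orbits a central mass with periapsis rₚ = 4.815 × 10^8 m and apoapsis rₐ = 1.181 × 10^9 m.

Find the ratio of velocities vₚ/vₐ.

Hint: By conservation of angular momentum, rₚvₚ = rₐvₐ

Conservation of angular momentum gives rₚvₚ = rₐvₐ, so vₚ/vₐ = rₐ/rₚ.
vₚ/vₐ = 1.181e+09 / 4.815e+08 ≈ 2.453.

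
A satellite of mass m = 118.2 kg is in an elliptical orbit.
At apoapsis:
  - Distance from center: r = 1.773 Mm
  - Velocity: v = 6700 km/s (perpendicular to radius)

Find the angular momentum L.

Convert to SI: r = 1.773 Mm = 1.773e+06 m; v = 6700 km/s = 6.7e+06 m/s.
Since v is perpendicular to r, L = m · v · r.
L = 118.2 · 6.7e+06 · 1.773e+06 kg·m²/s ≈ 1.404e+15 kg·m²/s.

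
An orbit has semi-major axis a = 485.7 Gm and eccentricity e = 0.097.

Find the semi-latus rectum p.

Convert to SI: a = 485.7 Gm = 4.857e+11 m.
p = a (1 − e²).
p = 4.857e+11 · (1 − (0.097)²) = 4.857e+11 · 0.990591 ≈ 4.811e+11 m = 481.1 Gm.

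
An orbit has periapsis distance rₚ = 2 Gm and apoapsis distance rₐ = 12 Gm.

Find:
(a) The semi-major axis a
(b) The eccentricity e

Convert to SI: rₚ = 2 Gm = 2e+09 m; rₐ = 12 Gm = 1.2e+10 m.
(a) a = (rₚ + rₐ) / 2 = (2e+09 + 1.2e+10) / 2 ≈ 7e+09 m = 7 Gm.
(b) e = (rₐ − rₚ) / (rₐ + rₚ) = (1.2e+10 − 2e+09) / (1.2e+10 + 2e+09) ≈ 0.7143.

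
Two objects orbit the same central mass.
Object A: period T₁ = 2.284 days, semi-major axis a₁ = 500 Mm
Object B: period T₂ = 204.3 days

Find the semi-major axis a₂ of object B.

Convert to SI: T₁ = 2.284 days = 197338 s; a₁ = 500 Mm = 5e+08 m; T₂ = 204.3 days = 1.76515e+07 s.
Kepler's third law: (T₁/T₂)² = (a₁/a₂)³ ⇒ a₂ = a₁ · (T₂/T₁)^(2/3).
T₂/T₁ = 1.76515e+07 / 197338 = 89.4483.
a₂ = 5e+08 · (89.4483)^(2/3) m ≈ 1e+10 m = 10 Gm.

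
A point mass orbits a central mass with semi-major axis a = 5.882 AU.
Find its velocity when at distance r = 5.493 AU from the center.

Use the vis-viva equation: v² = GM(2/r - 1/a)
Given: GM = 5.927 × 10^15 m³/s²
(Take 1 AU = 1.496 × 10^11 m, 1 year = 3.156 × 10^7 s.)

Convert to SI: a = 5.882 AU = 8.79947e+11 m; r = 5.493 AU = 8.21753e+11 m.
Vis-viva: v = √(GM · (2/r − 1/a)).
2/r − 1/a = 2/8.21753e+11 − 1/8.79947e+11 = 1.29739e-12 m⁻¹.
v = √(5.927e+15 · 1.29739e-12) m/s ≈ 87.69 m/s = 0.0185 AU/year.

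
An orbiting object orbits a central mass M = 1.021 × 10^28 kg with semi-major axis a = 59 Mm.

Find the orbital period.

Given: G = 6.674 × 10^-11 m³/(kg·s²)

Convert to SI: a = 59 Mm = 5.9e+07 m.
GM = G · M = 6.674e-11 · 1.021e+28 = 6.81415e+17 m³/s².
Kepler's third law: T = 2π √(a³ / GM).
Substituting a = 5.9e+07 m and GM = 6.81415e+17 m³/s²:
T = 2π √((5.9e+07)³ / 6.81415e+17) s
T ≈ 3449 s = 57.49 minutes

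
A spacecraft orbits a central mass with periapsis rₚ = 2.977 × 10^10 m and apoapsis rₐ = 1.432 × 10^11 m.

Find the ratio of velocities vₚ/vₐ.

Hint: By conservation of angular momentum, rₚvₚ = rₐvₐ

Conservation of angular momentum gives rₚvₚ = rₐvₐ, so vₚ/vₐ = rₐ/rₚ.
vₚ/vₐ = 1.432e+11 / 2.977e+10 ≈ 4.81.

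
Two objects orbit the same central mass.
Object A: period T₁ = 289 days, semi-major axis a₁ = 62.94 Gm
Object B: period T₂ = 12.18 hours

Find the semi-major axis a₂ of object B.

Convert to SI: T₁ = 289 days = 2.49696e+07 s; a₁ = 62.94 Gm = 6.294e+10 m; T₂ = 12.18 hours = 43848 s.
Kepler's third law: (T₁/T₂)² = (a₁/a₂)³ ⇒ a₂ = a₁ · (T₂/T₁)^(2/3).
T₂/T₁ = 43848 / 2.49696e+07 = 0.00175606.
a₂ = 6.294e+10 · (0.00175606)^(2/3) m ≈ 9.161e+08 m = 916.1 Mm.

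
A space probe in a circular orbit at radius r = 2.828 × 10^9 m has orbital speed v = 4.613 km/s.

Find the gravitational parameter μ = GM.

Convert to SI: v = 4.613 km/s = 4613 m/s.
For a circular orbit v² = GM/r, so GM = v² · r.
GM = (4613)² · 2.828e+09 m³/s² ≈ 6.018e+16 m³/s² = 6.018 × 10^16 m³/s².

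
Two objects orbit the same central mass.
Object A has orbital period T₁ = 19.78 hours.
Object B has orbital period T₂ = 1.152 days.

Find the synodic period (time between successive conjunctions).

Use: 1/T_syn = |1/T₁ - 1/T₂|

Convert to SI: T₁ = 19.78 hours = 71208 s; T₂ = 1.152 days = 99532.8 s.
T_syn = |T₁ · T₂ / (T₁ − T₂)|.
T_syn = |71208 · 99532.8 / (71208 − 99532.8)| s ≈ 2.502e+05 s = 2.896 days.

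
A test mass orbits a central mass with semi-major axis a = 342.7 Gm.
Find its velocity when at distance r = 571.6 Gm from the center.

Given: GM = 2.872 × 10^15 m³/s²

Convert to SI: a = 342.7 Gm = 3.427e+11 m; r = 571.6 Gm = 5.716e+11 m.
Vis-viva: v = √(GM · (2/r − 1/a)).
2/r − 1/a = 2/5.716e+11 − 1/3.427e+11 = 5.80946e-13 m⁻¹.
v = √(2.872e+15 · 5.80946e-13) m/s ≈ 40.85 m/s = 40.85 m/s.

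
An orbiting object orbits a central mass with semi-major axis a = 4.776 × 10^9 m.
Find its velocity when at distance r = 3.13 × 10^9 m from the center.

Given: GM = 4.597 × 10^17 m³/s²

Vis-viva: v = √(GM · (2/r − 1/a)).
2/r − 1/a = 2/3.13e+09 − 1/4.776e+09 = 4.29597e-10 m⁻¹.
v = √(4.597e+17 · 4.29597e-10) m/s ≈ 1.405e+04 m/s = 14.05 km/s.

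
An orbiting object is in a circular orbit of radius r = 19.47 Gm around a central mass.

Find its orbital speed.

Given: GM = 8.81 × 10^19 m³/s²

Convert to SI: r = 19.47 Gm = 1.947e+10 m.
For a circular orbit, gravity supplies the centripetal force, so v = √(GM / r).
v = √(8.81e+19 / 1.947e+10) m/s ≈ 6.727e+04 m/s = 67.27 km/s.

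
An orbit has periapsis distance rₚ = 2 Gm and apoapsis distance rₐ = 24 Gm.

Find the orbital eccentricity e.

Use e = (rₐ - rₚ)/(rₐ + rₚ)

Convert to SI: rₚ = 2 Gm = 2e+09 m; rₐ = 24 Gm = 2.4e+10 m.
e = (rₐ − rₚ) / (rₐ + rₚ).
e = (2.4e+10 − 2e+09) / (2.4e+10 + 2e+09) = 2.2e+10 / 2.6e+10 ≈ 0.8462.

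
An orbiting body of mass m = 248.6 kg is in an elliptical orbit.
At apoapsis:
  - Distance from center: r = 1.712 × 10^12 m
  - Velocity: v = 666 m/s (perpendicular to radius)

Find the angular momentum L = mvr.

Since v is perpendicular to r, L = m · v · r.
L = 248.6 · 666 · 1.712e+12 kg·m²/s ≈ 2.835e+17 kg·m²/s.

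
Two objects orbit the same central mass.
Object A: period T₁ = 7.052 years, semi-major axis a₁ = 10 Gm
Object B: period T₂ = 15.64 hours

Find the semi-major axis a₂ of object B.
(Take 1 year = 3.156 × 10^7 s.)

Convert to SI: T₁ = 7.052 years = 2.22561e+08 s; a₁ = 10 Gm = 1e+10 m; T₂ = 15.64 hours = 56304 s.
Kepler's third law: (T₁/T₂)² = (a₁/a₂)³ ⇒ a₂ = a₁ · (T₂/T₁)^(2/3).
T₂/T₁ = 56304 / 2.22561e+08 = 0.000252982.
a₂ = 1e+10 · (0.000252982)^(2/3) m ≈ 4e+07 m = 40 Mm.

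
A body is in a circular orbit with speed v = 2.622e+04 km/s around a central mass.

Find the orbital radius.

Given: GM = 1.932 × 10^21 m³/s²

Convert to SI: v = 2.622e+04 km/s = 2.622e+07 m/s.
For a circular orbit, v² = GM / r, so r = GM / v².
r = 1.932e+21 / (2.622e+07)² m ≈ 2.81e+06 m = 2.81 × 10^6 m.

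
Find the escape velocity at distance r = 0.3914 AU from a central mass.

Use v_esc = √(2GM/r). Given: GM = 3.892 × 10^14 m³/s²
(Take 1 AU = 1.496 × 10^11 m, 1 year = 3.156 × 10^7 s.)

Convert to SI: r = 0.3914 AU = 5.85534e+10 m.
Escape velocity comes from setting total energy to zero: ½v² − GM/r = 0 ⇒ v_esc = √(2GM / r).
v_esc = √(2 · 3.892e+14 / 5.85534e+10) m/s ≈ 115.3 m/s = 0.02432 AU/year.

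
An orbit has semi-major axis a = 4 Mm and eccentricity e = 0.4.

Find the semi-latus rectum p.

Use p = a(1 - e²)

Convert to SI: a = 4 Mm = 4e+06 m.
p = a (1 − e²).
p = 4e+06 · (1 − (0.4)²) = 4e+06 · 0.84 ≈ 3.36e+06 m = 3.36 Mm.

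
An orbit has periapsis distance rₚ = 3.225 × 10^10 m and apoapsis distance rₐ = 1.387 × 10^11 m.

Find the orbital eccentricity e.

e = (rₐ − rₚ) / (rₐ + rₚ).
e = (1.387e+11 − 3.225e+10) / (1.387e+11 + 3.225e+10) = 1.0645e+11 / 1.7095e+11 ≈ 0.6227.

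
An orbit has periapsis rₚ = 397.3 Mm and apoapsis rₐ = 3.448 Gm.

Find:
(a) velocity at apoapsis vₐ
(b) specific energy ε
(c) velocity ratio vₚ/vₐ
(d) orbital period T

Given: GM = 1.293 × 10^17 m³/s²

Convert to SI: rₚ = 397.3 Mm = 3.973e+08 m; rₐ = 3.448 Gm = 3.448e+09 m.
(a) With a = (rₚ + rₐ)/2 = 1.92265e+09 m, vₐ = √(GM (2/rₐ − 1/a)) = √(1.293e+17 · (2/3.448e+09 − 1/1.92265e+09)) m/s ≈ 2784 m/s
(b) With a = (rₚ + rₐ)/2 = 1.92265e+09 m, ε = −GM/(2a) = −1.293e+17/(2 · 1.92265e+09) J/kg ≈ -3.363e+07 J/kg
(c) Conservation of angular momentum (rₚvₚ = rₐvₐ) gives vₚ/vₐ = rₐ/rₚ = 3.448e+09/3.973e+08 ≈ 8.679
(d) With a = (rₚ + rₐ)/2 = 1.92265e+09 m, T = 2π √(a³/GM) = 2π √((1.92265e+09)³/1.293e+17) s ≈ 1.473e+06 s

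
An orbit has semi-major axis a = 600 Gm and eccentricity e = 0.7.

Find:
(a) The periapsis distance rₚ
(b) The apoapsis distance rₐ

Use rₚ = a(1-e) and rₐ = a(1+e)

Convert to SI: a = 600 Gm = 6e+11 m.
(a) rₚ = a(1 − e) = 6e+11 · (1 − 0.7) = 6e+11 · 0.3 ≈ 1.8e+11 m = 180 Gm.
(b) rₐ = a(1 + e) = 6e+11 · (1 + 0.7) = 6e+11 · 1.7 ≈ 1.02e+12 m = 1.02 Tm.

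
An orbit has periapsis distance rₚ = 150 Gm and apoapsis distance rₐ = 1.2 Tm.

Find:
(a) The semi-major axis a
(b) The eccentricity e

Convert to SI: rₚ = 150 Gm = 1.5e+11 m; rₐ = 1.2 Tm = 1.2e+12 m.
(a) a = (rₚ + rₐ) / 2 = (1.5e+11 + 1.2e+12) / 2 ≈ 6.75e+11 m = 675 Gm.
(b) e = (rₐ − rₚ) / (rₐ + rₚ) = (1.2e+12 − 1.5e+11) / (1.2e+12 + 1.5e+11) ≈ 0.7778.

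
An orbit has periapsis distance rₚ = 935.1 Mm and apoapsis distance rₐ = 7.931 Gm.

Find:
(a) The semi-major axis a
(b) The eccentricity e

Convert to SI: rₚ = 935.1 Mm = 9.351e+08 m; rₐ = 7.931 Gm = 7.931e+09 m.
(a) a = (rₚ + rₐ) / 2 = (9.351e+08 + 7.931e+09) / 2 ≈ 4.433e+09 m = 4.433 Gm.
(b) e = (rₐ − rₚ) / (rₐ + rₚ) = (7.931e+09 − 9.351e+08) / (7.931e+09 + 9.351e+08) ≈ 0.7891.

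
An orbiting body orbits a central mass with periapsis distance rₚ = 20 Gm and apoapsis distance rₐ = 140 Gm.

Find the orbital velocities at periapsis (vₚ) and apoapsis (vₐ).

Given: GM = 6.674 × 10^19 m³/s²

Convert to SI: rₚ = 20 Gm = 2e+10 m; rₐ = 140 Gm = 1.4e+11 m.
Use the vis-viva equation v² = GM(2/r − 1/a) with a = (rₚ + rₐ)/2 = (2e+10 + 1.4e+11)/2 = 8e+10 m.
vₚ = √(GM · (2/rₚ − 1/a)) = √(6.674e+19 · (2/2e+10 − 1/8e+10)) m/s ≈ 7.642e+04 m/s = 76.42 km/s.
vₐ = √(GM · (2/rₐ − 1/a)) = √(6.674e+19 · (2/1.4e+11 − 1/8e+10)) m/s ≈ 1.092e+04 m/s = 10.92 km/s.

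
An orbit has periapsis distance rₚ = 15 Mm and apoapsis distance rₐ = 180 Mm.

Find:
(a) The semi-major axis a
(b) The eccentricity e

Convert to SI: rₚ = 15 Mm = 1.5e+07 m; rₐ = 180 Mm = 1.8e+08 m.
(a) a = (rₚ + rₐ) / 2 = (1.5e+07 + 1.8e+08) / 2 ≈ 9.75e+07 m = 97.5 Mm.
(b) e = (rₐ − rₚ) / (rₐ + rₚ) = (1.8e+08 − 1.5e+07) / (1.8e+08 + 1.5e+07) ≈ 0.8462.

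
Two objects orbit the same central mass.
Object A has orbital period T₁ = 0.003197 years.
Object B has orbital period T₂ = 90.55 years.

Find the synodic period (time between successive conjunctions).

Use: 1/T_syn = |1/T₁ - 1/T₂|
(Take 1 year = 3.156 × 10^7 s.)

Convert to SI: T₁ = 0.003197 years = 100897 s; T₂ = 90.55 years = 2.85776e+09 s.
T_syn = |T₁ · T₂ / (T₁ − T₂)|.
T_syn = |100897 · 2.85776e+09 / (100897 − 2.85776e+09)| s ≈ 1.009e+05 s = 0.003197 years.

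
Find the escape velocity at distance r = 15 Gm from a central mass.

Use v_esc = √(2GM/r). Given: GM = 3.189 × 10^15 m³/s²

Convert to SI: r = 15 Gm = 1.5e+10 m.
Escape velocity comes from setting total energy to zero: ½v² − GM/r = 0 ⇒ v_esc = √(2GM / r).
v_esc = √(2 · 3.189e+15 / 1.5e+10) m/s ≈ 652.1 m/s = 652.1 m/s.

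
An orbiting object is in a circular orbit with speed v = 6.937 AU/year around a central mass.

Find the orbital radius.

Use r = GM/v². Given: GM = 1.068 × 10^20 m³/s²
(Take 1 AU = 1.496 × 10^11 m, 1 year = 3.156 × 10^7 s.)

Convert to SI: v = 6.937 AU/year = 32882.6 m/s.
For a circular orbit, v² = GM / r, so r = GM / v².
r = 1.068e+20 / (32882.6)² m ≈ 9.877e+10 m = 0.6602 AU.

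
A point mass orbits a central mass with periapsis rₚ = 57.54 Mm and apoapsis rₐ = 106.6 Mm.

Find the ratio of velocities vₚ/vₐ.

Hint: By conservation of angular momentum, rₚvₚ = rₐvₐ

Convert to SI: rₚ = 57.54 Mm = 5.754e+07 m; rₐ = 106.6 Mm = 1.066e+08 m.
Conservation of angular momentum gives rₚvₚ = rₐvₐ, so vₚ/vₐ = rₐ/rₚ.
vₚ/vₐ = 1.066e+08 / 5.754e+07 ≈ 1.853.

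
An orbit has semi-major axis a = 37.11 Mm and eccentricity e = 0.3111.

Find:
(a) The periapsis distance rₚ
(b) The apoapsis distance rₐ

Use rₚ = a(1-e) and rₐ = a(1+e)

Convert to SI: a = 37.11 Mm = 3.711e+07 m.
(a) rₚ = a(1 − e) = 3.711e+07 · (1 − 0.3111) = 3.711e+07 · 0.6889 ≈ 2.557e+07 m = 25.57 Mm.
(b) rₐ = a(1 + e) = 3.711e+07 · (1 + 0.3111) = 3.711e+07 · 1.3111 ≈ 4.865e+07 m = 48.65 Mm.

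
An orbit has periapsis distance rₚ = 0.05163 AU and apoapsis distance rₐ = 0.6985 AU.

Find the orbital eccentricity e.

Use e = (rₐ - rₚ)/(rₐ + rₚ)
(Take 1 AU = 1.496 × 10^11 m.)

Convert to SI: rₚ = 0.05163 AU = 7.72385e+09 m; rₐ = 0.6985 AU = 1.04496e+11 m.
e = (rₐ − rₚ) / (rₐ + rₚ).
e = (1.04496e+11 − 7.72385e+09) / (1.04496e+11 + 7.72385e+09) = 9.67718e+10 / 1.12219e+11 ≈ 0.8623.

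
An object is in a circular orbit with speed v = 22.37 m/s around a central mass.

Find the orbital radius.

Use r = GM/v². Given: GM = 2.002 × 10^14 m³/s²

For a circular orbit, v² = GM / r, so r = GM / v².
r = 2.002e+14 / (22.37)² m ≈ 4.001e+11 m = 400.1 Gm.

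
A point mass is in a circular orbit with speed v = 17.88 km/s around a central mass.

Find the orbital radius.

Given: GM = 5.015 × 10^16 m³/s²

Convert to SI: v = 17.88 km/s = 17880 m/s.
For a circular orbit, v² = GM / r, so r = GM / v².
r = 5.015e+16 / (17880)² m ≈ 1.569e+08 m = 156.9 Mm.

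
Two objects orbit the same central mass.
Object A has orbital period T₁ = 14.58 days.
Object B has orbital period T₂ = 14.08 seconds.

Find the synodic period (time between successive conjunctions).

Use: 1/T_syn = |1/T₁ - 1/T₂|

Convert to SI: T₁ = 14.58 days = 1.25971e+06 s.
T_syn = |T₁ · T₂ / (T₁ − T₂)|.
T_syn = |1.25971e+06 · 14.08 / (1.25971e+06 − 14.08)| s ≈ 14.08 s = 14.08 seconds.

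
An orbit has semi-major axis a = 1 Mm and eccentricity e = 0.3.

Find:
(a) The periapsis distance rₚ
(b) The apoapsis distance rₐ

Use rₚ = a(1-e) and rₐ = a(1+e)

Convert to SI: a = 1 Mm = 1e+06 m.
(a) rₚ = a(1 − e) = 1e+06 · (1 − 0.3) = 1e+06 · 0.7 ≈ 7e+05 m = 700 km.
(b) rₐ = a(1 + e) = 1e+06 · (1 + 0.3) = 1e+06 · 1.3 ≈ 1.3e+06 m = 1.3 Mm.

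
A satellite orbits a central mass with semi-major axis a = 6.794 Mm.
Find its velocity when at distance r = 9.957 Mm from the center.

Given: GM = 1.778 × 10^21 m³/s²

Convert to SI: a = 6.794 Mm = 6.794e+06 m; r = 9.957 Mm = 9.957e+06 m.
Vis-viva: v = √(GM · (2/r − 1/a)).
2/r − 1/a = 2/9.957e+06 − 1/6.794e+06 = 5.3675e-08 m⁻¹.
v = √(1.778e+21 · 5.3675e-08) m/s ≈ 9.769e+06 m/s = 9769 km/s.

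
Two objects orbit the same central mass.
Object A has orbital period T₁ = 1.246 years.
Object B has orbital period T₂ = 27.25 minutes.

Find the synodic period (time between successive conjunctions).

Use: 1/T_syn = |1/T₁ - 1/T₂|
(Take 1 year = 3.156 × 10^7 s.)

Convert to SI: T₁ = 1.246 years = 3.93238e+07 s; T₂ = 27.25 minutes = 1635 s.
T_syn = |T₁ · T₂ / (T₁ − T₂)|.
T_syn = |3.93238e+07 · 1635 / (3.93238e+07 − 1635)| s ≈ 1635 s = 27.25 minutes.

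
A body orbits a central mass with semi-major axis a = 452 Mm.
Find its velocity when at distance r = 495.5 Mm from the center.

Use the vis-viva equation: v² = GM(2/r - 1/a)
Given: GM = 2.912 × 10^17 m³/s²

Convert to SI: a = 452 Mm = 4.52e+08 m; r = 495.5 Mm = 4.955e+08 m.
Vis-viva: v = √(GM · (2/r − 1/a)).
2/r − 1/a = 2/4.955e+08 − 1/4.52e+08 = 1.82394e-09 m⁻¹.
v = √(2.912e+17 · 1.82394e-09) m/s ≈ 2.305e+04 m/s = 23.05 km/s.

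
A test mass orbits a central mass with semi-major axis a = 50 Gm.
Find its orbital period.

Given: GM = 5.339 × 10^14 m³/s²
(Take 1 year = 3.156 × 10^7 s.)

Convert to SI: a = 50 Gm = 5e+10 m.
Kepler's third law: T = 2π √(a³ / GM).
Substituting a = 5e+10 m and GM = 5.339e+14 m³/s²:
T = 2π √((5e+10)³ / 5.339e+14) s
T ≈ 3.04e+09 s = 96.33 years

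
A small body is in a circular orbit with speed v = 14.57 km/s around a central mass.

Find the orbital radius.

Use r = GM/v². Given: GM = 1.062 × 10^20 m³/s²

Convert to SI: v = 14.57 km/s = 14570 m/s.
For a circular orbit, v² = GM / r, so r = GM / v².
r = 1.062e+20 / (14570)² m ≈ 5.003e+11 m = 500.3 Gm.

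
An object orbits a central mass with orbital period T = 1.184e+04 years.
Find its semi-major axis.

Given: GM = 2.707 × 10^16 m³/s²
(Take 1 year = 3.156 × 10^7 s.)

Convert to SI: T = 1.184e+04 years = 3.7367e+11 s.
Invert Kepler's third law: a = (GM · T² / (4π²))^(1/3).
Substituting T = 3.7367e+11 s and GM = 2.707e+16 m³/s²:
a = (2.707e+16 · (3.7367e+11)² / (4π²))^(1/3) m
a ≈ 4.575e+12 m = 4.575 × 10^12 m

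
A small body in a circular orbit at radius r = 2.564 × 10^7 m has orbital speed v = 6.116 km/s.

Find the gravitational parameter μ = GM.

Convert to SI: v = 6.116 km/s = 6116 m/s.
For a circular orbit v² = GM/r, so GM = v² · r.
GM = (6116)² · 2.564e+07 m³/s² ≈ 9.591e+14 m³/s² = 9.591 × 10^14 m³/s².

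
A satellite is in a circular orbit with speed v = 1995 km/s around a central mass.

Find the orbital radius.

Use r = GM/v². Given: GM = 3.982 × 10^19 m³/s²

Convert to SI: v = 1995 km/s = 1.995e+06 m/s.
For a circular orbit, v² = GM / r, so r = GM / v².
r = 3.982e+19 / (1.995e+06)² m ≈ 1e+07 m = 10 Mm.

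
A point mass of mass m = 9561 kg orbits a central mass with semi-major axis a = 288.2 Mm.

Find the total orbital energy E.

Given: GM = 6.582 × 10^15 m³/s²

Convert to SI: a = 288.2 Mm = 2.882e+08 m.
E = −GMm / (2a).
E = −6.582e+15 · 9561 / (2 · 2.882e+08) J ≈ -1.092e+11 J = -109.2 GJ.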